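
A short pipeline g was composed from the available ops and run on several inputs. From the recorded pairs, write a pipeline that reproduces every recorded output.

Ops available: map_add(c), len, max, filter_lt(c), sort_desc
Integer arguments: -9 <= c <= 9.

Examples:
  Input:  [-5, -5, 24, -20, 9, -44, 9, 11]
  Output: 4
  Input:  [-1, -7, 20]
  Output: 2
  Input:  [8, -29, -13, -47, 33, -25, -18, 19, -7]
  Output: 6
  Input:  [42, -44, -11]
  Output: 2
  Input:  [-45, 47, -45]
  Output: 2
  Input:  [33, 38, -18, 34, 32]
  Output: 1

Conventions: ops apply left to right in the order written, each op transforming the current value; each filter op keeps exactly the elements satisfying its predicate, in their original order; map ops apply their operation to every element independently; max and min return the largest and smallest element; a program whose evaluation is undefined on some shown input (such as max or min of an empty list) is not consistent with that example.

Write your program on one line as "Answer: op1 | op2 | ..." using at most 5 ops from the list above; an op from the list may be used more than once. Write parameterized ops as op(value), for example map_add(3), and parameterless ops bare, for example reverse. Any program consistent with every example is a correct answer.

sort_desc | map_add(-5) | filter_lt(2) | len

Check, running the answer program on each example:
  [-5, -5, 24, -20, 9, -44, 9, 11] -> [24, 11, 9, 9, -5, -5, -20, -44] -> [19, 6, 4, 4, -10, -10, -25, -49] -> [-10, -10, -25, -49] -> 4
  [-1, -7, 20] -> [20, -1, -7] -> [15, -6, -12] -> [-6, -12] -> 2
  [8, -29, -13, -47, 33, -25, -18, 19, -7] -> [33, 19, 8, -7, -13, -18, -25, -29, -47] -> [28, 14, 3, -12, -18, -23, -30, -34, -52] -> [-12, -18, -23, -30, -34, -52] -> 6
  [42, -44, -11] -> [42, -11, -44] -> [37, -16, -49] -> [-16, -49] -> 2
  [-45, 47, -45] -> [47, -45, -45] -> [42, -50, -50] -> [-50, -50] -> 2
  [33, 38, -18, 34, 32] -> [38, 34, 33, 32, -18] -> [33, 29, 28, 27, -23] -> [-23] -> 1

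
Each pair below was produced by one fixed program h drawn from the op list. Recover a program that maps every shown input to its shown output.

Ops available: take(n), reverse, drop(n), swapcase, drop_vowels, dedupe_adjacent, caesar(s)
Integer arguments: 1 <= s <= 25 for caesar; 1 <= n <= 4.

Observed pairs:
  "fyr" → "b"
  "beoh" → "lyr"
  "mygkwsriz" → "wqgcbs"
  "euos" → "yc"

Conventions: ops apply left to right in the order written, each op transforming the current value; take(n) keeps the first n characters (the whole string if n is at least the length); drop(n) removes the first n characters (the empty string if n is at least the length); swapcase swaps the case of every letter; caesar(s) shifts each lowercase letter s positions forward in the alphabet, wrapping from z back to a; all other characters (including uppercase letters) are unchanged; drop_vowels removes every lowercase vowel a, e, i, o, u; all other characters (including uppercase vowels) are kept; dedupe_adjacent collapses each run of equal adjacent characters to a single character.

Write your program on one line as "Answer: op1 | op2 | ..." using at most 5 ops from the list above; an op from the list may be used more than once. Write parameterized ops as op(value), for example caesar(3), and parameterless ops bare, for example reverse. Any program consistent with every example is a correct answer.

caesar(15) | drop_vowels | caesar(21) | drop_vowels

Check, running the answer program on each example:
  "fyr" -> "ung" -> "ng" -> "ib" -> "b"
  "beoh" -> "qtdw" -> "qtdw" -> "loyr" -> "lyr"
  "mygkwsriz" -> "bnvzlhgxo" -> "bnvzlhgx" -> "wiqugcbs" -> "wqgcbs"
  "euos" -> "tjdh" -> "tjdh" -> "oeyc" -> "yc"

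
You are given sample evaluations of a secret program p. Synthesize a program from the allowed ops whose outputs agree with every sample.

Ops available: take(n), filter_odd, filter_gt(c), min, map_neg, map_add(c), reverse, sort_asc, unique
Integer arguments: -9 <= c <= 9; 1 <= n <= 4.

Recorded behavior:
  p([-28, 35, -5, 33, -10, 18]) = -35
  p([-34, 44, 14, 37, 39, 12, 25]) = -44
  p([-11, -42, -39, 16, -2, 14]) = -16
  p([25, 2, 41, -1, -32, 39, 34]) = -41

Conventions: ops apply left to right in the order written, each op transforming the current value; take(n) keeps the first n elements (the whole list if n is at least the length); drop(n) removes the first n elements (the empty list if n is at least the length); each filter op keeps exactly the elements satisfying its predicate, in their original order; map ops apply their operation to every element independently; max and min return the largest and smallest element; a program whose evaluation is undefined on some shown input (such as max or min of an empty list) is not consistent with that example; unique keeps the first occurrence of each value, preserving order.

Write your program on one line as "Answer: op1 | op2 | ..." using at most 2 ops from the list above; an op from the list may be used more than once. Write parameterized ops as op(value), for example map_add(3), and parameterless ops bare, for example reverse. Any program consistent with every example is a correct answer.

map_neg | min

Check, running the answer program on each example:
  [-28, 35, -5, 33, -10, 18] -> [28, -35, 5, -33, 10, -18] -> -35
  [-34, 44, 14, 37, 39, 12, 25] -> [34, -44, -14, -37, -39, -12, -25] -> -44
  [-11, -42, -39, 16, -2, 14] -> [11, 42, 39, -16, 2, -14] -> -16
  [25, 2, 41, -1, -32, 39, 34] -> [-25, -2, -41, 1, 32, -39, -34] -> -41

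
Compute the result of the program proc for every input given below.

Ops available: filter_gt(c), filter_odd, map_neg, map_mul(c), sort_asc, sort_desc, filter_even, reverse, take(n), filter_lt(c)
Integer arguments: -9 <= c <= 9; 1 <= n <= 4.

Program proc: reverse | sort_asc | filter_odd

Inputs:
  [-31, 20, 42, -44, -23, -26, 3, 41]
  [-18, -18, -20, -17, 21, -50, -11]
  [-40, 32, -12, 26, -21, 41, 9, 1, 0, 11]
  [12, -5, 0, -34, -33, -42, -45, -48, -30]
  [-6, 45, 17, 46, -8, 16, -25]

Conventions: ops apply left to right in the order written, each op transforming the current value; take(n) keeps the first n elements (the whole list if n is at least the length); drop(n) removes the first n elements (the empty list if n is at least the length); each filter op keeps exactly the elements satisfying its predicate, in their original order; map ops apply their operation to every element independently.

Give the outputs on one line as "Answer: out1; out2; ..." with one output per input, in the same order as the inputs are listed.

Execution, op by op:
  [-31, 20, 42, -44, -23, -26, 3, 41] -> [41, 3, -26, -23, -44, 42, 20, -31] -> [-44, -31, -26, -23, 3, 20, 41, 42] -> [-31, -23, 3, 41]
  [-18, -18, -20, -17, 21, -50, -11] -> [-11, -50, 21, -17, -20, -18, -18] -> [-50, -20, -18, -18, -17, -11, 21] -> [-17, -11, 21]
  [-40, 32, -12, 26, -21, 41, 9, 1, 0, 11] -> [11, 0, 1, 9, 41, -21, 26, -12, 32, -40] -> [-40, -21, -12, 0, 1, 9, 11, 26, 32, 41] -> [-21, 1, 9, 11, 41]
  [12, -5, 0, -34, -33, -42, -45, -48, -30] -> [-30, -48, -45, -42, -33, -34, 0, -5, 12] -> [-48, -45, -42, -34, -33, -30, -5, 0, 12] -> [-45, -33, -5]
  [-6, 45, 17, 46, -8, 16, -25] -> [-25, 16, -8, 46, 17, 45, -6] -> [-25, -8, -6, 16, 17, 45, 46] -> [-25, 17, 45]

[-31, -23, 3, 41]; [-17, -11, 21]; [-21, 1, 9, 11, 41]; [-45, -33, -5]; [-25, 17, 45]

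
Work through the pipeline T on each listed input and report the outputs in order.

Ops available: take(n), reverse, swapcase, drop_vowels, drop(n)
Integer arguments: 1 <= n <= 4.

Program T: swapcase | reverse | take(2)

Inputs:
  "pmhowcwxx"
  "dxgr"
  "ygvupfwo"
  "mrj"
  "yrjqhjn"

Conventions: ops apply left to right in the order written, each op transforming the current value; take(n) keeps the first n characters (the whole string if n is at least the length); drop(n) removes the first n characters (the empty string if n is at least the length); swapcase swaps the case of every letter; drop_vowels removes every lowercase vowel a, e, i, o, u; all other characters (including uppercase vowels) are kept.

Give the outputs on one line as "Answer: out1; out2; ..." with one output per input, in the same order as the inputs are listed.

Execution, op by op:
  "pmhowcwxx" -> "PMHOWCWXX" -> "XXWCWOHMP" -> "XX"
  "dxgr" -> "DXGR" -> "RGXD" -> "RG"
  "ygvupfwo" -> "YGVUPFWO" -> "OWFPUVGY" -> "OW"
  "mrj" -> "MRJ" -> "JRM" -> "JR"
  "yrjqhjn" -> "YRJQHJN" -> "NJHQJRY" -> "NJ"

"XX"; "RG"; "OW"; "JR"; "NJ"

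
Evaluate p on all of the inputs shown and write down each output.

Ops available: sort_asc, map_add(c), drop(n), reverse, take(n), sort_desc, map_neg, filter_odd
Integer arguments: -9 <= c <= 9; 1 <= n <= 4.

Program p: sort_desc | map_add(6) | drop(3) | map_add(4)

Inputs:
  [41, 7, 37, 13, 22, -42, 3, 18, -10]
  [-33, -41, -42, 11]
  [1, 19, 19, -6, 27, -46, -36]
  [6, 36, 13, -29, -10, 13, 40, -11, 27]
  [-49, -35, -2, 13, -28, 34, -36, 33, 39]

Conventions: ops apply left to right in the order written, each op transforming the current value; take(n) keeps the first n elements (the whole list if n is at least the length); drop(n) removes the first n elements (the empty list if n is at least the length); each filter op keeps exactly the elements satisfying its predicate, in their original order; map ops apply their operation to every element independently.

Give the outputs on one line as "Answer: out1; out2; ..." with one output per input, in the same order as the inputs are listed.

[28, 23, 17, 13, 0, -32]; [-32]; [11, 4, -26, -36]; [23, 23, 16, 0, -1, -19]; [23, 8, -18, -25, -26, -39]

Execution, op by op:
  [41, 7, 37, 13, 22, -42, 3, 18, -10] -> [41, 37, 22, 18, 13, 7, 3, -10, -42] -> [47, 43, 28, 24, 19, 13, 9, -4, -36] -> [24, 19, 13, 9, -4, -36] -> [28, 23, 17, 13, 0, -32]
  [-33, -41, -42, 11] -> [11, -33, -41, -42] -> [17, -27, -35, -36] -> [-36] -> [-32]
  [1, 19, 19, -6, 27, -46, -36] -> [27, 19, 19, 1, -6, -36, -46] -> [33, 25, 25, 7, 0, -30, -40] -> [7, 0, -30, -40] -> [11, 4, -26, -36]
  [6, 36, 13, -29, -10, 13, 40, -11, 27] -> [40, 36, 27, 13, 13, 6, -10, -11, -29] -> [46, 42, 33, 19, 19, 12, -4, -5, -23] -> [19, 19, 12, -4, -5, -23] -> [23, 23, 16, 0, -1, -19]
  [-49, -35, -2, 13, -28, 34, -36, 33, 39] -> [39, 34, 33, 13, -2, -28, -35, -36, -49] -> [45, 40, 39, 19, 4, -22, -29, -30, -43] -> [19, 4, -22, -29, -30, -43] -> [23, 8, -18, -25, -26, -39]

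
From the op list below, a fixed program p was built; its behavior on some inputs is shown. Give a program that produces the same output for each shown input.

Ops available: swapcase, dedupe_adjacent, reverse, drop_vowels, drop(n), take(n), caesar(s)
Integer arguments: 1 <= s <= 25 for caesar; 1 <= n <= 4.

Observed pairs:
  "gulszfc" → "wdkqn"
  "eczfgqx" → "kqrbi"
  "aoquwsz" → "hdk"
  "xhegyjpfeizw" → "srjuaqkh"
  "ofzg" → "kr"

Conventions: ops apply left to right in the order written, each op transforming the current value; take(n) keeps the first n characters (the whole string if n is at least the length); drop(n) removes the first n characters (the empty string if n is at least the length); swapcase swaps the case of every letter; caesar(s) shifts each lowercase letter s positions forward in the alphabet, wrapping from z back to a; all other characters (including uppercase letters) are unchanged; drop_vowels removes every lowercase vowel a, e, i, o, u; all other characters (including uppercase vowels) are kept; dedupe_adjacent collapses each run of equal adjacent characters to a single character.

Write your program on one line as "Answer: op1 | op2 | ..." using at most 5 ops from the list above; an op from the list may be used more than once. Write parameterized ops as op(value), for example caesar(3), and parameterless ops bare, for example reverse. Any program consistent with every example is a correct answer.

drop_vowels | swapcase | drop(1) | swapcase | caesar(11)

Check, running the answer program on each example:
  "gulszfc" -> "glszfc" -> "GLSZFC" -> "LSZFC" -> "lszfc" -> "wdkqn"
  "eczfgqx" -> "czfgqx" -> "CZFGQX" -> "ZFGQX" -> "zfgqx" -> "kqrbi"
  "aoquwsz" -> "qwsz" -> "QWSZ" -> "WSZ" -> "wsz" -> "hdk"
  "xhegyjpfeizw" -> "xhgyjpfzw" -> "XHGYJPFZW" -> "HGYJPFZW" -> "hgyjpfzw" -> "srjuaqkh"
  "ofzg" -> "fzg" -> "FZG" -> "ZG" -> "zg" -> "kr"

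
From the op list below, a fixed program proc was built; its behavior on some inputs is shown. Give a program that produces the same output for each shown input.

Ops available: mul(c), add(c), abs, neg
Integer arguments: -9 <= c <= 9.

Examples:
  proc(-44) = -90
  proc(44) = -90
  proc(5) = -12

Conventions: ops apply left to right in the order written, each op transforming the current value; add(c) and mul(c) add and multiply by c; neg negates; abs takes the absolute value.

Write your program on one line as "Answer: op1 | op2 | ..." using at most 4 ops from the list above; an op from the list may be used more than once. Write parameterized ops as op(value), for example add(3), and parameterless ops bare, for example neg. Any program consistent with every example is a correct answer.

abs | add(2) | add(-1) | mul(-2)

Check, running the answer program on each example:
  -44 -> 44 -> 46 -> 45 -> -90
  44 -> 44 -> 46 -> 45 -> -90
  5 -> 5 -> 7 -> 6 -> -12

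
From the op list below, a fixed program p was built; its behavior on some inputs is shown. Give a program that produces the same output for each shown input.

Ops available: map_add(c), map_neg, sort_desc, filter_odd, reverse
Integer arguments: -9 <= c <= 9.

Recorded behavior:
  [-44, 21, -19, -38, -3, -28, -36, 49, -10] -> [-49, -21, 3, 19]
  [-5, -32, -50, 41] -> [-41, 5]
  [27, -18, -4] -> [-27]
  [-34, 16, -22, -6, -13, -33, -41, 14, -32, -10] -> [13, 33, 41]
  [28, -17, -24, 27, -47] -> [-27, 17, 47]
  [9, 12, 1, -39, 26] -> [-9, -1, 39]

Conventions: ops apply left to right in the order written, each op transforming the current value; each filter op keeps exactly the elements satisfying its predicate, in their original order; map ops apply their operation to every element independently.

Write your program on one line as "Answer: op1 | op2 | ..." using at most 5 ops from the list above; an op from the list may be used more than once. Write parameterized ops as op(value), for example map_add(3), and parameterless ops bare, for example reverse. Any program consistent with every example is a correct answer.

reverse | sort_desc | filter_odd | map_neg

Check, running the answer program on each example:
  [-44, 21, -19, -38, -3, -28, -36, 49, -10] -> [-10, 49, -36, -28, -3, -38, -19, 21, -44] -> [49, 21, -3, -10, -19, -28, -36, -38, -44] -> [49, 21, -3, -19] -> [-49, -21, 3, 19]
  [-5, -32, -50, 41] -> [41, -50, -32, -5] -> [41, -5, -32, -50] -> [41, -5] -> [-41, 5]
  [27, -18, -4] -> [-4, -18, 27] -> [27, -4, -18] -> [27] -> [-27]
  [-34, 16, -22, -6, -13, -33, -41, 14, -32, -10] -> [-10, -32, 14, -41, -33, -13, -6, -22, 16, -34] -> [16, 14, -6, -10, -13, -22, -32, -33, -34, -41] -> [-13, -33, -41] -> [13, 33, 41]
  [28, -17, -24, 27, -47] -> [-47, 27, -24, -17, 28] -> [28, 27, -17, -24, -47] -> [27, -17, -47] -> [-27, 17, 47]
  [9, 12, 1, -39, 26] -> [26, -39, 1, 12, 9] -> [26, 12, 9, 1, -39] -> [9, 1, -39] -> [-9, -1, 39]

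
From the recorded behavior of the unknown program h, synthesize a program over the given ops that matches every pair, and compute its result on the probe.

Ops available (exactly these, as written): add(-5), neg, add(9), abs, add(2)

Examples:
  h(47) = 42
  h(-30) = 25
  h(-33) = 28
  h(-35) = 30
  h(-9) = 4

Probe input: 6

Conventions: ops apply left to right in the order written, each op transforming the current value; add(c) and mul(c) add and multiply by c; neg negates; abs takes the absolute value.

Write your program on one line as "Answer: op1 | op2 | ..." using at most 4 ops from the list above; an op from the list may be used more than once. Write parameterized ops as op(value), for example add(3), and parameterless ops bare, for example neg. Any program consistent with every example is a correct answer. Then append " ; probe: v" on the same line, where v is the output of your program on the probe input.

neg | abs | add(-5) ; probe: 1

Check, running the answer program on each example:
  47 -> -47 -> 47 -> 42
  -30 -> 30 -> 30 -> 25
  -33 -> 33 -> 33 -> 28
  -35 -> 35 -> 35 -> 30
  -9 -> 9 -> 9 -> 4
  probe: 6 -> -6 -> 6 -> 1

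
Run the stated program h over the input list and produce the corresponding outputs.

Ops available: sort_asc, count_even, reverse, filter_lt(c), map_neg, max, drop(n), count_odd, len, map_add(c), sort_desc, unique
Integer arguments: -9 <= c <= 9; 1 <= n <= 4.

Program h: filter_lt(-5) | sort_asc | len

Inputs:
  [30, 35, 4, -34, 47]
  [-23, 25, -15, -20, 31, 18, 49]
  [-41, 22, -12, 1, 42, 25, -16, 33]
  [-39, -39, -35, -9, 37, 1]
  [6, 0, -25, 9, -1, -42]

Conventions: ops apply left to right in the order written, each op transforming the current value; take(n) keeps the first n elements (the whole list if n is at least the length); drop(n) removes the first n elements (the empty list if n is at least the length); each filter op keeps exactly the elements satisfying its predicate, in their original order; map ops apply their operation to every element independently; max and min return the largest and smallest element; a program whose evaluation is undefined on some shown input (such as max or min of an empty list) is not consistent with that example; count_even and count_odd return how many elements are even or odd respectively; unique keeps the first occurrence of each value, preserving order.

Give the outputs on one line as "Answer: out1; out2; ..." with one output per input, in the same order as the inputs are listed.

1; 3; 3; 4; 2

Execution, op by op:
  [30, 35, 4, -34, 47] -> [-34] -> [-34] -> 1
  [-23, 25, -15, -20, 31, 18, 49] -> [-23, -15, -20] -> [-23, -20, -15] -> 3
  [-41, 22, -12, 1, 42, 25, -16, 33] -> [-41, -12, -16] -> [-41, -16, -12] -> 3
  [-39, -39, -35, -9, 37, 1] -> [-39, -39, -35, -9] -> [-39, -39, -35, -9] -> 4
  [6, 0, -25, 9, -1, -42] -> [-25, -42] -> [-42, -25] -> 2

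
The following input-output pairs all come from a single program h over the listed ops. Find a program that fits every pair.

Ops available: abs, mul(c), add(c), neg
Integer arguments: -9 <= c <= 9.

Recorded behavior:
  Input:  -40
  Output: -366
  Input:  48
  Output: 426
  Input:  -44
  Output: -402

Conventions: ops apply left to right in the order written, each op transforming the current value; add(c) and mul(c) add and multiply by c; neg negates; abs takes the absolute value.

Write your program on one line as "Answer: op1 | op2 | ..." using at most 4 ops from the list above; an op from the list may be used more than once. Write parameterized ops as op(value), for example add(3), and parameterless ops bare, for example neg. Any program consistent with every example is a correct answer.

mul(-3) | mul(3) | add(6) | neg

Check, running the answer program on each example:
  -40 -> 120 -> 360 -> 366 -> -366
  48 -> -144 -> -432 -> -426 -> 426
  -44 -> 132 -> 396 -> 402 -> -402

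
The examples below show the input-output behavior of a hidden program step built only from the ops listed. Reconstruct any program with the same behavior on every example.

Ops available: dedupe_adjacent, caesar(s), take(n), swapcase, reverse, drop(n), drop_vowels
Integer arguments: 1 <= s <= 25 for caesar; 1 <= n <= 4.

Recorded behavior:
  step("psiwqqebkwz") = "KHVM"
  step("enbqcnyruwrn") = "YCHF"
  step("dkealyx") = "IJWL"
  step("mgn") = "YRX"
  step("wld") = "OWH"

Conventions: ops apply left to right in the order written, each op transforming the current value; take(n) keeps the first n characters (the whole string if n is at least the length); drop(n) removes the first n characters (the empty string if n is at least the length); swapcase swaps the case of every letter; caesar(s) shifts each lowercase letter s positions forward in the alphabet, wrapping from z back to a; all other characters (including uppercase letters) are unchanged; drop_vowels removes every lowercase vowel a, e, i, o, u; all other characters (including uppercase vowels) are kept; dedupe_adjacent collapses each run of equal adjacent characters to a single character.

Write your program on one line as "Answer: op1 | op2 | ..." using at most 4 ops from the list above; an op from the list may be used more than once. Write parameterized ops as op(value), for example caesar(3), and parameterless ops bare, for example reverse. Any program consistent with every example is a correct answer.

caesar(11) | reverse | swapcase | take(4)

Check, running the answer program on each example:
  "psiwqqebkwz" -> "adthbbpmvhk" -> "khvmpbbhtda" -> "KHVMPBBHTDA" -> "KHVM"
  "enbqcnyruwrn" -> "pymbnyjcfhcy" -> "ychfcjynbmyp" -> "YCHFCJYNBMYP" -> "YCHF"
  "dkealyx" -> "ovplwji" -> "ijwlpvo" -> "IJWLPVO" -> "IJWL"
  "mgn" -> "xry" -> "yrx" -> "YRX" -> "YRX"
  "wld" -> "hwo" -> "owh" -> "OWH" -> "OWH"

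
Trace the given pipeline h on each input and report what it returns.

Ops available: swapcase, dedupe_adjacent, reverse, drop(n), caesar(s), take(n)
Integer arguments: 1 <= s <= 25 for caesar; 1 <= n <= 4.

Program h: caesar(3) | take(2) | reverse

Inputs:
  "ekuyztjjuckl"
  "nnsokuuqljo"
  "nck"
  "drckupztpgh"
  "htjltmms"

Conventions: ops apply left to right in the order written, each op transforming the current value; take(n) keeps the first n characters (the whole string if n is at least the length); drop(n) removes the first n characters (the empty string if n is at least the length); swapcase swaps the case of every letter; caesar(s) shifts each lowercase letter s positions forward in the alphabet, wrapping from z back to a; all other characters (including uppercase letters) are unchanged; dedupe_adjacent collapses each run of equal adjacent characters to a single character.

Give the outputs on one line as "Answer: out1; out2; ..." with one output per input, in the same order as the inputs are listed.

Execution, op by op:
  "ekuyztjjuckl" -> "hnxbcwmmxfno" -> "hn" -> "nh"
  "nnsokuuqljo" -> "qqvrnxxtomr" -> "qq" -> "qq"
  "nck" -> "qfn" -> "qf" -> "fq"
  "drckupztpgh" -> "gufnxscwsjk" -> "gu" -> "ug"
  "htjltmms" -> "kwmowppv" -> "kw" -> "wk"

"nh"; "qq"; "fq"; "ug"; "wk"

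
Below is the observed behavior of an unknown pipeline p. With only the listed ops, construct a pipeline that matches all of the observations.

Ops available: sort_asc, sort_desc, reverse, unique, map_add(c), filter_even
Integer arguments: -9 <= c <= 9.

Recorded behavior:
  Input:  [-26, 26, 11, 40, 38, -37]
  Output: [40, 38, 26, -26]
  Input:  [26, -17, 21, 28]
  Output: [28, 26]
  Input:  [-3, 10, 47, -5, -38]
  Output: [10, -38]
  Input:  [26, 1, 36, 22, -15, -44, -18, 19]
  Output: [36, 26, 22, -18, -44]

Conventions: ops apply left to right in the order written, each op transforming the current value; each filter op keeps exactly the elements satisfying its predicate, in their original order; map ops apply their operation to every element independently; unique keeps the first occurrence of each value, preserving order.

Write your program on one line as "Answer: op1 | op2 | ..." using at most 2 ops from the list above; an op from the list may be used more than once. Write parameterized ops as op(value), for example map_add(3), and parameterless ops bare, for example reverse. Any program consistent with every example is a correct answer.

filter_even | sort_desc

Check, running the answer program on each example:
  [-26, 26, 11, 40, 38, -37] -> [-26, 26, 40, 38] -> [40, 38, 26, -26]
  [26, -17, 21, 28] -> [26, 28] -> [28, 26]
  [-3, 10, 47, -5, -38] -> [10, -38] -> [10, -38]
  [26, 1, 36, 22, -15, -44, -18, 19] -> [26, 36, 22, -44, -18] -> [36, 26, 22, -18, -44]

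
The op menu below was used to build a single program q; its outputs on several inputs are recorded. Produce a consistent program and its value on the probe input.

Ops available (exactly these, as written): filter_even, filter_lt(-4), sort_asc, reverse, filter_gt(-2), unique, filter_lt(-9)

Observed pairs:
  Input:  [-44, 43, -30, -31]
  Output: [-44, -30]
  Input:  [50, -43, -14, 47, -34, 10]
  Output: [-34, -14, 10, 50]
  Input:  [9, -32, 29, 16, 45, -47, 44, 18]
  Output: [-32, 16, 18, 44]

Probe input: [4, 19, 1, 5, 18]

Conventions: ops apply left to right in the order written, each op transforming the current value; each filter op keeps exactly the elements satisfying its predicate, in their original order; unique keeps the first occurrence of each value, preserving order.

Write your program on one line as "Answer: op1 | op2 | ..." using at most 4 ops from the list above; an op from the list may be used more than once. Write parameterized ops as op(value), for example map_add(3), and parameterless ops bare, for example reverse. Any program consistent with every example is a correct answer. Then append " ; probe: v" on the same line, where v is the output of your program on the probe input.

filter_even | reverse | sort_asc ; probe: [4, 18]

Check, running the answer program on each example:
  [-44, 43, -30, -31] -> [-44, -30] -> [-30, -44] -> [-44, -30]
  [50, -43, -14, 47, -34, 10] -> [50, -14, -34, 10] -> [10, -34, -14, 50] -> [-34, -14, 10, 50]
  [9, -32, 29, 16, 45, -47, 44, 18] -> [-32, 16, 44, 18] -> [18, 44, 16, -32] -> [-32, 16, 18, 44]
  probe: [4, 19, 1, 5, 18] -> [4, 18] -> [18, 4] -> [4, 18]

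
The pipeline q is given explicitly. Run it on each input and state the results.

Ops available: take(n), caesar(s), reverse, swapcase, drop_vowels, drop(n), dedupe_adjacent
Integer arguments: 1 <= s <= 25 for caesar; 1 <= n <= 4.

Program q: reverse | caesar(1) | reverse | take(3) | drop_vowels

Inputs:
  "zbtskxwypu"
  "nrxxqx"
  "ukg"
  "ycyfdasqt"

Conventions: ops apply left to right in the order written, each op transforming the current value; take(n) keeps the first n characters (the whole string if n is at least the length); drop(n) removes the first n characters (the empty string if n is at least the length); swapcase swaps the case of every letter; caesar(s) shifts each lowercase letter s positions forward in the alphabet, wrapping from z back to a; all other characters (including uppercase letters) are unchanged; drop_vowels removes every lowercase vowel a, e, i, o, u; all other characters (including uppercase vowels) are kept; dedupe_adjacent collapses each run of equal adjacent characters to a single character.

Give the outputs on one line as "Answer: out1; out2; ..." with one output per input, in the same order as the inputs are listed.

Execution, op by op:
  "zbtskxwypu" -> "upywxkstbz" -> "vqzxyltuca" -> "acutlyxzqv" -> "acu" -> "c"
  "nrxxqx" -> "xqxxrn" -> "yryyso" -> "osyyry" -> "osy" -> "sy"
  "ukg" -> "gku" -> "hlv" -> "vlh" -> "vlh" -> "vlh"
  "ycyfdasqt" -> "tqsadfycy" -> "urtbegzdz" -> "zdzgebtru" -> "zdz" -> "zdz"

"c"; "sy"; "vlh"; "zdz"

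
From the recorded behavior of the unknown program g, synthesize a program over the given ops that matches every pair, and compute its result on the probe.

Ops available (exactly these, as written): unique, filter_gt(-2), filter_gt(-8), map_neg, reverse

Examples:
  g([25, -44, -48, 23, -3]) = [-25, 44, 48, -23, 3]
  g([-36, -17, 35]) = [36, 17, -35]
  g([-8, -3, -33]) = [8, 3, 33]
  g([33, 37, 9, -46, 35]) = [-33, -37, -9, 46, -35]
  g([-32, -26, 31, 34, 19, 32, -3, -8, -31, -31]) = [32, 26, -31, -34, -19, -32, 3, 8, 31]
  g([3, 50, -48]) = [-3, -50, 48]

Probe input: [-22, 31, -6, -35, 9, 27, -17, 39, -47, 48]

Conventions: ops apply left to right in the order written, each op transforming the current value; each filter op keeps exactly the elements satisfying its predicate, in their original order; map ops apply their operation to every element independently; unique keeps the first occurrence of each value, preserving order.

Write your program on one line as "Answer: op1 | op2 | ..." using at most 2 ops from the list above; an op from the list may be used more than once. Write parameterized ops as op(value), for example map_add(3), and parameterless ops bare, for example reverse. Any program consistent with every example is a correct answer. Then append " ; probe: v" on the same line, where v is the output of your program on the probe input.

unique | map_neg ; probe: [22, -31, 6, 35, -9, -27, 17, -39, 47, -48]

Check, running the answer program on each example:
  [25, -44, -48, 23, -3] -> [25, -44, -48, 23, -3] -> [-25, 44, 48, -23, 3]
  [-36, -17, 35] -> [-36, -17, 35] -> [36, 17, -35]
  [-8, -3, -33] -> [-8, -3, -33] -> [8, 3, 33]
  [33, 37, 9, -46, 35] -> [33, 37, 9, -46, 35] -> [-33, -37, -9, 46, -35]
  [-32, -26, 31, 34, 19, 32, -3, -8, -31, -31] -> [-32, -26, 31, 34, 19, 32, -3, -8, -31] -> [32, 26, -31, -34, -19, -32, 3, 8, 31]
  [3, 50, -48] -> [3, 50, -48] -> [-3, -50, 48]
  probe: [-22, 31, -6, -35, 9, 27, -17, 39, -47, 48] -> [-22, 31, -6, -35, 9, 27, -17, 39, -47, 48] -> [22, -31, 6, 35, -9, -27, 17, -39, 47, -48]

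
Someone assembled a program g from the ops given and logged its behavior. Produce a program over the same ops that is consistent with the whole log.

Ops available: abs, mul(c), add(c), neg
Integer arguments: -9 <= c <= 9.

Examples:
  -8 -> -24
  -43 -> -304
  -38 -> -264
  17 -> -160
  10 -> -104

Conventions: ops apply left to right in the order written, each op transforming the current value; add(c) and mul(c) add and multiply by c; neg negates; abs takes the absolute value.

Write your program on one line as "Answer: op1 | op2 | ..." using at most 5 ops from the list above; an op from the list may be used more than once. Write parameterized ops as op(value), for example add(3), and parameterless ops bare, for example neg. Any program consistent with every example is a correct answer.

add(4) | abs | mul(-8) | add(8)

Check, running the answer program on each example:
  -8 -> -4 -> 4 -> -32 -> -24
  -43 -> -39 -> 39 -> -312 -> -304
  -38 -> -34 -> 34 -> -272 -> -264
  17 -> 21 -> 21 -> -168 -> -160
  10 -> 14 -> 14 -> -112 -> -104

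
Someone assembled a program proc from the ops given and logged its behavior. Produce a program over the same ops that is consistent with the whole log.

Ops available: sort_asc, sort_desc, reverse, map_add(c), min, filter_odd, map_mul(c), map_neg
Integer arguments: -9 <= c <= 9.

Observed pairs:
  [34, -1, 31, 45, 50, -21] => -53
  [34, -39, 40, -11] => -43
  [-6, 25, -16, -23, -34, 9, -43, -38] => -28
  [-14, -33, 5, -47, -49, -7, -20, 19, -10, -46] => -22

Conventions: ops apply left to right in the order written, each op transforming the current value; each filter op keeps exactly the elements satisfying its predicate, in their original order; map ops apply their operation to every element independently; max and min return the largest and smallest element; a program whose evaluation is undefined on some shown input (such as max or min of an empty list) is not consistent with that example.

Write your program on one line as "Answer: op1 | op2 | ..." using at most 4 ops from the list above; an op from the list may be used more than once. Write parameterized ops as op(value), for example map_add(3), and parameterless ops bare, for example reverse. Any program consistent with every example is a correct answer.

map_add(3) | reverse | map_mul(-1) | min

Check, running the answer program on each example:
  [34, -1, 31, 45, 50, -21] -> [37, 2, 34, 48, 53, -18] -> [-18, 53, 48, 34, 2, 37] -> [18, -53, -48, -34, -2, -37] -> -53
  [34, -39, 40, -11] -> [37, -36, 43, -8] -> [-8, 43, -36, 37] -> [8, -43, 36, -37] -> -43
  [-6, 25, -16, -23, -34, 9, -43, -38] -> [-3, 28, -13, -20, -31, 12, -40, -35] -> [-35, -40, 12, -31, -20, -13, 28, -3] -> [35, 40, -12, 31, 20, 13, -28, 3] -> -28
  [-14, -33, 5, -47, -49, -7, -20, 19, -10, -46] -> [-11, -30, 8, -44, -46, -4, -17, 22, -7, -43] -> [-43, -7, 22, -17, -4, -46, -44, 8, -30, -11] -> [43, 7, -22, 17, 4, 46, 44, -8, 30, 11] -> -22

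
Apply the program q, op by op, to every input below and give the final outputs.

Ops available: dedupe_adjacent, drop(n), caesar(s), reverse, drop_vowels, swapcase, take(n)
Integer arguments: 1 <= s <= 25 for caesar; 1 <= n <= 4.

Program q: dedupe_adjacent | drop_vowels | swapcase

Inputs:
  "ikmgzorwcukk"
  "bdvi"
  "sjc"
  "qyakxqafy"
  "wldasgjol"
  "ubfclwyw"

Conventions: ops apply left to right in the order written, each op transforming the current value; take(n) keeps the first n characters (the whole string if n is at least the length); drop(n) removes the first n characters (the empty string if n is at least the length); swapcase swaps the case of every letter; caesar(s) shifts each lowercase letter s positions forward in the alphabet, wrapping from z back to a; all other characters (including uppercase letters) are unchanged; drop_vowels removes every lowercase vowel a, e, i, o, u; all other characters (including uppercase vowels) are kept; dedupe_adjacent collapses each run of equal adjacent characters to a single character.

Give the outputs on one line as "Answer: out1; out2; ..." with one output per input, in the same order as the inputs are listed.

Execution, op by op:
  "ikmgzorwcukk" -> "ikmgzorwcuk" -> "kmgzrwck" -> "KMGZRWCK"
  "bdvi" -> "bdvi" -> "bdv" -> "BDV"
  "sjc" -> "sjc" -> "sjc" -> "SJC"
  "qyakxqafy" -> "qyakxqafy" -> "qykxqfy" -> "QYKXQFY"
  "wldasgjol" -> "wldasgjol" -> "wldsgjl" -> "WLDSGJL"
  "ubfclwyw" -> "ubfclwyw" -> "bfclwyw" -> "BFCLWYW"

"KMGZRWCK"; "BDV"; "SJC"; "QYKXQFY"; "WLDSGJL"; "BFCLWYW"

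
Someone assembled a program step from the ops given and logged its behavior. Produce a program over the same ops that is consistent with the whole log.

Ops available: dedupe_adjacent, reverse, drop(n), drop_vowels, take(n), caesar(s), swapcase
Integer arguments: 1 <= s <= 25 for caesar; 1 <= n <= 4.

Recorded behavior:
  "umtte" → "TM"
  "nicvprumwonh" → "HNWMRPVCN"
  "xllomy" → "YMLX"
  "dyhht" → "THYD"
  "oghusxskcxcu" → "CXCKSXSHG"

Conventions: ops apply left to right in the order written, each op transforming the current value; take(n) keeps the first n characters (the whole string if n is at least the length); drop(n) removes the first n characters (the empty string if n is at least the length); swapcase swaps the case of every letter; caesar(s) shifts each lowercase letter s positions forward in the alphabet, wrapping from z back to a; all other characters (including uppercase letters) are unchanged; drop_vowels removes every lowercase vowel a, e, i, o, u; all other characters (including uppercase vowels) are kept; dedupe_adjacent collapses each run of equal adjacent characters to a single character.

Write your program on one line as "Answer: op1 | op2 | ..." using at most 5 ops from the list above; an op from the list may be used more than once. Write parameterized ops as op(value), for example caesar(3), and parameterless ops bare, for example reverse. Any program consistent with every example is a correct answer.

drop_vowels | reverse | swapcase | dedupe_adjacent

Check, running the answer program on each example:
  "umtte" -> "mtt" -> "ttm" -> "TTM" -> "TM"
  "nicvprumwonh" -> "ncvprmwnh" -> "hnwmrpvcn" -> "HNWMRPVCN" -> "HNWMRPVCN"
  "xllomy" -> "xllmy" -> "ymllx" -> "YMLLX" -> "YMLX"
  "dyhht" -> "dyhht" -> "thhyd" -> "THHYD" -> "THYD"
  "oghusxskcxcu" -> "ghsxskcxc" -> "cxcksxshg" -> "CXCKSXSHG" -> "CXCKSXSHG"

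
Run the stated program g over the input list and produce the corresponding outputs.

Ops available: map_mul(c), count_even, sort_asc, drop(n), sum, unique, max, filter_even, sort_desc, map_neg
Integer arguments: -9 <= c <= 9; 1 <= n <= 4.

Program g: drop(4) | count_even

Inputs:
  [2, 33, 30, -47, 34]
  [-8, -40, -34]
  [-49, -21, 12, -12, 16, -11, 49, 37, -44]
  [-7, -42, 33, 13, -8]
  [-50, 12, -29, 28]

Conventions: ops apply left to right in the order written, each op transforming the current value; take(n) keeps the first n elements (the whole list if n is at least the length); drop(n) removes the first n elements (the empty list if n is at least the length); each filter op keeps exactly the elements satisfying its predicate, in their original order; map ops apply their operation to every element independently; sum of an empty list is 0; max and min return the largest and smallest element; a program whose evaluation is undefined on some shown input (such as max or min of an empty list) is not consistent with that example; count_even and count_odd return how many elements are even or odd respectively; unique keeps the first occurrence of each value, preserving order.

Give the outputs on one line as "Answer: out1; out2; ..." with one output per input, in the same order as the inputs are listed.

Execution, op by op:
  [2, 33, 30, -47, 34] -> [34] -> 1
  [-8, -40, -34] -> [] -> 0
  [-49, -21, 12, -12, 16, -11, 49, 37, -44] -> [16, -11, 49, 37, -44] -> 2
  [-7, -42, 33, 13, -8] -> [-8] -> 1
  [-50, 12, -29, 28] -> [] -> 0

1; 0; 2; 1; 0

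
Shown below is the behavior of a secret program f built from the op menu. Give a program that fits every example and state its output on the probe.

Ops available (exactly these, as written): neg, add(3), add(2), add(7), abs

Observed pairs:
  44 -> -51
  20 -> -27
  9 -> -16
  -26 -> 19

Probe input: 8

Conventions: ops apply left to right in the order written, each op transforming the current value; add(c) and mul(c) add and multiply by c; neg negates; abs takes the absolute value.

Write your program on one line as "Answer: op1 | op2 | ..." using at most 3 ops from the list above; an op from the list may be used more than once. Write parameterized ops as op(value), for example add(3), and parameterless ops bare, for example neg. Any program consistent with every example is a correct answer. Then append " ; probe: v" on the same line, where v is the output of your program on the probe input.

add(7) | neg ; probe: -15

Check, running the answer program on each example:
  44 -> 51 -> -51
  20 -> 27 -> -27
  9 -> 16 -> -16
  -26 -> -19 -> 19
  probe: 8 -> 15 -> -15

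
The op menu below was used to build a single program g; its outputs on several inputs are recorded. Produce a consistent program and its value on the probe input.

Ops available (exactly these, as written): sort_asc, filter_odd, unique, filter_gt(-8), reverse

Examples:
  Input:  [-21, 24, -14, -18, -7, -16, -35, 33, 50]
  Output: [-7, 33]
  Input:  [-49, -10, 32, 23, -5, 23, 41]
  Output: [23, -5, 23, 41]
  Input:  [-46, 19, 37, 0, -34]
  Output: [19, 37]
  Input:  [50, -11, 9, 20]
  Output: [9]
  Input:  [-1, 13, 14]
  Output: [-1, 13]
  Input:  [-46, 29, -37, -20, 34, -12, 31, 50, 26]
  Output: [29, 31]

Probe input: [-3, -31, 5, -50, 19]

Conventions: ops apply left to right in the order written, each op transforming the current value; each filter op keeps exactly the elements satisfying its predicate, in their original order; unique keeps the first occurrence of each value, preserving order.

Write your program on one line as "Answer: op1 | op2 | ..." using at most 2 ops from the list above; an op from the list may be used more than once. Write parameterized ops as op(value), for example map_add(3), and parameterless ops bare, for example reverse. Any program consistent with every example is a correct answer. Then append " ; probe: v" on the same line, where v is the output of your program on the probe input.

filter_odd | filter_gt(-8) ; probe: [-3, 5, 19]

Check, running the answer program on each example:
  [-21, 24, -14, -18, -7, -16, -35, 33, 50] -> [-21, -7, -35, 33] -> [-7, 33]
  [-49, -10, 32, 23, -5, 23, 41] -> [-49, 23, -5, 23, 41] -> [23, -5, 23, 41]
  [-46, 19, 37, 0, -34] -> [19, 37] -> [19, 37]
  [50, -11, 9, 20] -> [-11, 9] -> [9]
  [-1, 13, 14] -> [-1, 13] -> [-1, 13]
  [-46, 29, -37, -20, 34, -12, 31, 50, 26] -> [29, -37, 31] -> [29, 31]
  probe: [-3, -31, 5, -50, 19] -> [-3, -31, 5, 19] -> [-3, 5, 19]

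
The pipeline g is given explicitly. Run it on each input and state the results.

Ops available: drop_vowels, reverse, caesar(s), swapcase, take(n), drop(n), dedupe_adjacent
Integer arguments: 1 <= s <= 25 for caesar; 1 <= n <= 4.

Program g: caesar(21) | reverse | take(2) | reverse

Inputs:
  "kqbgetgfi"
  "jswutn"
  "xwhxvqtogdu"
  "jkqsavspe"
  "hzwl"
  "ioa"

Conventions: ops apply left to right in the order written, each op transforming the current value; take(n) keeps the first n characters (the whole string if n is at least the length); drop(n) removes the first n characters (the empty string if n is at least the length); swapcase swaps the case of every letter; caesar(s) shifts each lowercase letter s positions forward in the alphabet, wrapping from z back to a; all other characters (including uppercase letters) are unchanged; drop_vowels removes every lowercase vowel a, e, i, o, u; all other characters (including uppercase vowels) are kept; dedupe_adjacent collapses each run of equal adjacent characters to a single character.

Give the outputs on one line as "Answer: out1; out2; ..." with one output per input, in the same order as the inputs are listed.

Execution, op by op:
  "kqbgetgfi" -> "flwbzobad" -> "dabozbwlf" -> "da" -> "ad"
  "jswutn" -> "enrpoi" -> "ioprne" -> "io" -> "oi"
  "xwhxvqtogdu" -> "srcsqlojbyp" -> "pybjolqscrs" -> "py" -> "yp"
  "jkqsavspe" -> "eflnvqnkz" -> "zknqvnlfe" -> "zk" -> "kz"
  "hzwl" -> "curg" -> "gruc" -> "gr" -> "rg"
  "ioa" -> "djv" -> "vjd" -> "vj" -> "jv"

"ad"; "oi"; "yp"; "kz"; "rg"; "jv"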